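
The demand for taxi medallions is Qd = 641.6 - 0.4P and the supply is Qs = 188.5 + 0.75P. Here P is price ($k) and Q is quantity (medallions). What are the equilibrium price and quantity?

The market clears where 641.6 - 0.4P = 188.5 + 0.75P. Rearranging, 1.15P = 453.1, hence P* = 394.
Plugging P* into demand: Q* = 641.6 - 0.4(394) = 484.

P* = 394, Q* = 484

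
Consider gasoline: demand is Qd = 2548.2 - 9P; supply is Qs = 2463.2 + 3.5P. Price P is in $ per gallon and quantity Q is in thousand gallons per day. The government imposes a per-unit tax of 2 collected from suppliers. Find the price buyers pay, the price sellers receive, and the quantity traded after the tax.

Suppliers keep P_s = P_b - 2 per unit, so supply in terms of the buyer price is Qs = 2456.2 + 3.5P_b.
Set Qd = Qs: 2548.2 - 9P_b = 2456.2 + 3.5P_b, so 92 = 12.5P_b and P_b = 7.36.
Then P_s = 7.36 - 2 = 5.36 and Q = 2548.2 - 9(7.36) = 2481.96.

P_b = 7.36, P_s = 5.36, Q = 2481.96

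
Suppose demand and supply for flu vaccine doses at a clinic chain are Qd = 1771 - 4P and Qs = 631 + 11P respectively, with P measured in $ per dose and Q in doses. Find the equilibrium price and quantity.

At equilibrium Qd = Qs, so 1771 - 4P = 631 + 11P; collecting terms, 1140 = 15P and P* = 76.
Then Q* = 1771 - 4(76) = 1467.

P* = 76, Q* = 1467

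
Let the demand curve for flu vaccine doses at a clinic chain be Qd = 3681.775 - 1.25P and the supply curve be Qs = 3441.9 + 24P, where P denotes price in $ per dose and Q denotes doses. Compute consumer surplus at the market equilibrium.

Consumer surplus = 5387266.404

At equilibrium Qd = Qs, so 3681.775 - 1.25P = 3441.9 + 24P; collecting terms, 239.875 = 25.25P and P* = 9.5.
Substitute back: Q* = 3681.775 - 1.25(9.5) = 3669.9.
Demand choke price (Qd = 0): P = 3681.775/1.25 = 2945.42. Consumer surplus = ½ × (2945.42 - 9.5) × 3669.9 = 5387266.404.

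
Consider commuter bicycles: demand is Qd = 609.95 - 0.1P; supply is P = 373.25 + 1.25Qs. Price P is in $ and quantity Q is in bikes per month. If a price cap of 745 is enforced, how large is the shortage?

In direct form, Qs = -298.6 + 0.8P.
At P = 745: Qd = 535.45 and Qs = 297.4.
Shortage = Qd - Qs = 535.45 - 297.4 = 238.05.

Shortage = 238.05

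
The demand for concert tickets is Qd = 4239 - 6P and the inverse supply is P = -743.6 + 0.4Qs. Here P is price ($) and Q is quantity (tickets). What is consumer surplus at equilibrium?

Consumer surplus = 545706.75

Rewriting in direct form: Qs = 1859 + 2.5P.
At equilibrium Qd = Qs, so 4239 - 6P = 1859 + 2.5P; collecting terms, 2380 = 8.5P and P* = 280.
Substitute back: Q* = 4239 - 6(280) = 2559.
Demand choke price (Qd = 0): P = 4239/6 = 706.5. Consumer surplus = ½ × (706.5 - 280) × 2559 = 545706.75.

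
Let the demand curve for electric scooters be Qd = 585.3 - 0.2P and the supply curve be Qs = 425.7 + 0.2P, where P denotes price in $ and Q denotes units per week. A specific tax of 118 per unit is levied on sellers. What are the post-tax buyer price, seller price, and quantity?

P_b = 458, P_s = 340, Q = 493.7

With a tax of 118 on sellers, they supply based on the net price P_s = P_b - 118, so Qs = 402.1 + 0.2P_b.
Market clearing requires 585.3 - 0.2P_b = 402.1 + 0.2P_b; hence 183.2 = 0.4P_b and P_b = 458.
Then P_s = 458 - 118 = 340 and Q = 585.3 - 0.2(458) = 493.7.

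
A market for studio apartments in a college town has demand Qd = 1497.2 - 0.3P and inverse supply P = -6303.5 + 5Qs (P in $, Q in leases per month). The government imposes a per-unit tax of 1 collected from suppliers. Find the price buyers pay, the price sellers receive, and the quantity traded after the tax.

Inverting to quantity form: Qs = 1260.7 + 0.2P.
Suppliers keep P_s = P_b - 1 per unit, so supply in terms of the buyer price is Qs = 1260.5 + 0.2P_b.
Set Qd = Qs: 1497.2 - 0.3P_b = 1260.5 + 0.2P_b, so 236.7 = 0.5P_b and P_b = 473.4.
Then P_s = 473.4 - 1 = 472.4 and Q = 1497.2 - 0.3(473.4) = 1355.18.

P_b = 473.4, P_s = 472.4, Q = 1355.18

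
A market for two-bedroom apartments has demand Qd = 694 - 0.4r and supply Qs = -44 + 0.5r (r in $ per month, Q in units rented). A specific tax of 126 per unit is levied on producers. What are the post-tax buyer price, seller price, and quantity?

With a tax of 126 on producers, they supply based on the net price r_s = r_b - 126, so Qs = -107 + 0.5r_b.
Set Qd = Qs: 694 - 0.4r_b = -107 + 0.5r_b, so 801 = 0.9r_b and r_b = 890.
So r_s = 764 and the quantity traded is Q = 694 - 0.4(890) = 338.

r_b = 890, r_s = 764, Q = 338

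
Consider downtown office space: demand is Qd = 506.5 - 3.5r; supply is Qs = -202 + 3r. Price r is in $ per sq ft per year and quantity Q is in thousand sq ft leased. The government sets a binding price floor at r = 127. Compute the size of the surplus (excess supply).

At r = 127: Qd = 62 and Qs = 179.
Surplus = Qs - Qd = 179 - 62 = 117.

Surplus = 117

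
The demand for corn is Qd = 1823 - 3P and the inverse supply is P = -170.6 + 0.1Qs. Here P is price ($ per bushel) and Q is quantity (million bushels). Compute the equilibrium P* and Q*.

P* = 9, Q* = 1796

Rewriting in direct form: Qs = 1706 + 10P.
Set Qd = Qs: 1823 - 3P = 1706 + 10P, so 117 = 13P and P* = 9.
Substitute back: Q* = 1823 - 3(9) = 1796.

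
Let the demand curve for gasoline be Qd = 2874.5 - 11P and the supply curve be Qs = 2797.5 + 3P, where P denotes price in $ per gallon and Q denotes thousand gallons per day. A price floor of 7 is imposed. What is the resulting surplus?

With P fixed at 7, quantity demanded is 2797.5 and quantity supplied is 2818.5.
Surplus = Qs - Qd = 2818.5 - 2797.5 = 21.

Surplus = 21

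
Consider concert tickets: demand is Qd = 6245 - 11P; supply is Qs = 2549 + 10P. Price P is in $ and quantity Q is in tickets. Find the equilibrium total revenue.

Equating demand and supply, 6245 - 11P = 2549 + 10P gives 21P = 3696, so P* = 176.
Substitute back: Q* = 6245 - 11(176) = 4309.
Total revenue = P* × Q* = 176 × 4309 = 758384.

Total revenue = 758384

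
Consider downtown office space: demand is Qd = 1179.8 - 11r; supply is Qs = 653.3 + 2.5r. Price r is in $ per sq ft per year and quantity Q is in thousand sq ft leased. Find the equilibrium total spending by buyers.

At equilibrium Qd = Qs, so 1179.8 - 11r = 653.3 + 2.5r; collecting terms, 526.5 = 13.5r and r* = 39.
Plugging r* into demand: Q* = 1179.8 - 11(39) = 750.8.
Total spending by buyers = r* × Q* = 39 × 750.8 = 29281.2.

Total spending by buyers = 29281.2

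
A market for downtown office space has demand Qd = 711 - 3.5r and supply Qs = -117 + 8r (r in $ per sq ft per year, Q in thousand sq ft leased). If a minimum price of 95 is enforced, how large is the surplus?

Evaluating both curves at the floor price 95 gives Qd = 378.5, Qs = 643.
Surplus = Qs - Qd = 643 - 378.5 = 264.5.

Surplus = 264.5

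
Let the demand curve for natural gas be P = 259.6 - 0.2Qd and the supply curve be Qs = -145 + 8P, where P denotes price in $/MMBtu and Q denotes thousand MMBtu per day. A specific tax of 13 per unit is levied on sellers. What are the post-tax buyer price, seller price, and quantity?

In direct form, Qd = 1298 - 5P.
The tax drives a wedge P_b - P_s = 13. Substituting P_s = P_b - 13 into supply: Qs = -249 + 8P_b.
Market clearing requires 1298 - 5P_b = -249 + 8P_b; hence 1547 = 13P_b and P_b = 119.
Then P_s = 119 - 13 = 106 and Q = 1298 - 5(119) = 703.

P_b = 119, P_s = 106, Q = 703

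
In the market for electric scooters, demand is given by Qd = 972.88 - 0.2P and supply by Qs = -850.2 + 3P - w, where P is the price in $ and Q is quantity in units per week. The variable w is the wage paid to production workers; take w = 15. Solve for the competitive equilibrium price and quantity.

With w = 15, supply is Qs = -865.2 + 3P.
Set Qd = Qs: 972.88 - 0.2P = -865.2 + 3P, so 1838.08 = 3.2P and P* = 574.4.
Substitute back: Q* = 972.88 - 0.2(574.4) = 858.

P* = 574.4, Q* = 858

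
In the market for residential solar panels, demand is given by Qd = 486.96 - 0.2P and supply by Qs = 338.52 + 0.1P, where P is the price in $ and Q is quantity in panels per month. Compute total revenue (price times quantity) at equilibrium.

Total revenue = 191982.4

Set Qd = Qs: 486.96 - 0.2P = 338.52 + 0.1P, so 148.44 = 0.3P and P* = 494.8.
Then Q* = 486.96 - 0.2(494.8) = 388.
Total revenue = P* × Q* = 494.8 × 388 = 191982.4.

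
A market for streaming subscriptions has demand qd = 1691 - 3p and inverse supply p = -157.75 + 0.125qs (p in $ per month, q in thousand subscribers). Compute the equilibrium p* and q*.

Solving each curve for q: qs = 1262 + 8p.
Set qd = qs: 1691 - 3p = 1262 + 8p, so 429 = 11p and p* = 39.
Substitute back: q* = 1691 - 3(39) = 1574.

p* = 39, q* = 1574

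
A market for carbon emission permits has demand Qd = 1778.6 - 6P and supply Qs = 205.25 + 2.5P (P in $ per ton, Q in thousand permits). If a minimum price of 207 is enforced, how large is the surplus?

Evaluating both curves at the floor price 207 gives Qd = 536.6, Qs = 722.75.
Surplus = Qs - Qd = 722.75 - 536.6 = 186.15.

Surplus = 186.15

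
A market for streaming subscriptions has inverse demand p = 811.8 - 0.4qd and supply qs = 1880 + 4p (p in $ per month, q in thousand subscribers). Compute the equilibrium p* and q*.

p* = 23, q* = 1972

In direct form, qd = 2029.5 - 2.5p.
Set qd = qs: 2029.5 - 2.5p = 1880 + 4p, so 149.5 = 6.5p and p* = 23.
Plugging p* into demand: q* = 2029.5 - 2.5(23) = 1972.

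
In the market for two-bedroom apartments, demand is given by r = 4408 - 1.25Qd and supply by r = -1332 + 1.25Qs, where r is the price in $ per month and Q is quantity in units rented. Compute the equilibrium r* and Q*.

Rewriting in direct form: Qd = 3526.4 - 0.8r and Qs = 1065.6 + 0.8r.
Equating demand and supply, 3526.4 - 0.8r = 1065.6 + 0.8r gives 1.6r = 2460.8, so r* = 1538.
From the demand curve, Q* = 3526.4 - 0.8(1538) = 2296.

r* = 1538, Q* = 2296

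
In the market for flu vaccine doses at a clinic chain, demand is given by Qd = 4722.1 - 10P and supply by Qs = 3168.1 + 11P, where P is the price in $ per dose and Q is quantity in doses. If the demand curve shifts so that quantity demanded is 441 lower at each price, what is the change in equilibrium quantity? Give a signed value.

ΔQ = -231

Set Qd = Qs: 4722.1 - 10P = 3168.1 + 11P, so 1554 = 21P and P* = 74.
Then Q* = 4722.1 - 10(74) = 3982.1.
After the shift, demand is Qd = 4281.1 - 10P.
New equilibrium: 1113 = 21P, so P = 53 and Q = 3751.1.
ΔQ = 3751.1 - 3982.1 = -231.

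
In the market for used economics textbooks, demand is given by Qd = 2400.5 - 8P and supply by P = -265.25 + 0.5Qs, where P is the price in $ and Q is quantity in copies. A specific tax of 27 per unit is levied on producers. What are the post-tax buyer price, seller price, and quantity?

In direct form, Qs = 530.5 + 2P.
The tax drives a wedge P_b - P_s = 27. Substituting P_s = P_b - 27 into supply: Qs = 476.5 + 2P_b.
Market clearing requires 2400.5 - 8P_b = 476.5 + 2P_b; hence 1924 = 10P_b and P_b = 192.4.
So P_s = 165.4 and the quantity traded is Q = 2400.5 - 8(192.4) = 861.3.

P_b = 192.4, P_s = 165.4, Q = 861.3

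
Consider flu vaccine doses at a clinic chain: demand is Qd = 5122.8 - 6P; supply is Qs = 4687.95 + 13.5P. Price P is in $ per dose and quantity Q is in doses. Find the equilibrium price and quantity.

At equilibrium Qd = Qs, so 5122.8 - 6P = 4687.95 + 13.5P; collecting terms, 434.85 = 19.5P and P* = 22.3.
Then Q* = 5122.8 - 6(22.3) = 4989.

P* = 22.3, Q* = 4989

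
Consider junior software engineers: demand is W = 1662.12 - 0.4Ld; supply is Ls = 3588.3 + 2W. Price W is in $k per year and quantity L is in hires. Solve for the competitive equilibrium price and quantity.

W* = 126, L* = 3840.3

Rewriting in direct form: Ld = 4155.3 - 2.5W.
Set Ld = Ls: 4155.3 - 2.5W = 3588.3 + 2W, so 567 = 4.5W and W* = 126.
Plugging W* into demand: L* = 4155.3 - 2.5(126) = 3840.3.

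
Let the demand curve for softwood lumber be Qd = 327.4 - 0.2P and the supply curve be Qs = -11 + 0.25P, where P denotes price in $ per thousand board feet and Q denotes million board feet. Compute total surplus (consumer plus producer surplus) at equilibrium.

Set Qd = Qs: 327.4 - 0.2P = -11 + 0.25P, so 338.4 = 0.45P and P* = 752.
From the demand curve, Q* = 327.4 - 0.2(752) = 177.
Demand choke price = 1637; supply choke price = 44. CS = ½(1637 - 752)(177) = 78322.5; PS = ½(752 - 44)(177) = 62658. Total surplus = 140980.5.

Total surplus = 140980.5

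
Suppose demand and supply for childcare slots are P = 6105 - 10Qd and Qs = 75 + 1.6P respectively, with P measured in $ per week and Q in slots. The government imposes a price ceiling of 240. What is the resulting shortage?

Solving each curve for Q: Qd = 610.5 - 0.1P.
With P fixed at 240, quantity demanded is 586.5 and quantity supplied is 459.
Shortage = Qd - Qs = 586.5 - 459 = 127.5.

Shortage = 127.5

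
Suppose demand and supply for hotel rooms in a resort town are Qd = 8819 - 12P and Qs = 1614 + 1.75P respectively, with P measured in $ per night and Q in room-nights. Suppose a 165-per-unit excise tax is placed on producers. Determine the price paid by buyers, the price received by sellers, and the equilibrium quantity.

P_b = 545, P_s = 380, Q = 2279

The tax drives a wedge P_b - P_s = 165. Substituting P_s = P_b - 165 into supply: Qs = 1325.25 + 1.75P_b.
Equate demand and the shifted supply: 8819 - 12P_b = 1325.25 + 1.75P_b, giving 13.75P_b = 7493.75, so P_b = 545.
So P_s = 380 and the quantity traded is Q = 8819 - 12(545) = 2279.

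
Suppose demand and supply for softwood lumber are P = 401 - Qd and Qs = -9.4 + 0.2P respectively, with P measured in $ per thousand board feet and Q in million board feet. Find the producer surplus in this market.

Producer surplus = 8702.5

In direct form, Qd = 401 - P.
The market clears where 401 - P = -9.4 + 0.2P. Rearranging, 1.2P = 410.4, hence P* = 342.
Plugging P* into demand: Q* = 401 - 342 = 59.
Supply choke price (Qs = 0): P = 47. Producer surplus = ½ × (342 - 47) × 59 = 8702.5.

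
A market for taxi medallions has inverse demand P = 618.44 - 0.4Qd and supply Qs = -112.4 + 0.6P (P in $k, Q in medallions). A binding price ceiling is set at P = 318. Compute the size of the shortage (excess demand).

In direct form, Qd = 1546.1 - 2.5P.
At P = 318: Qd = 751.1 and Qs = 78.4.
Shortage = Qd - Qs = 751.1 - 78.4 = 672.7.

Shortage = 672.7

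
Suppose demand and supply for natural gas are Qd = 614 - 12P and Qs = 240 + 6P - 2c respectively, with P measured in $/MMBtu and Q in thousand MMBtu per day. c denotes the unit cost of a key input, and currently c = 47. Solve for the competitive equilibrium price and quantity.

P* = 26, Q* = 302

With c = 47, supply is Qs = 146 + 6P.
The market clears where 614 - 12P = 146 + 6P. Rearranging, 18P = 468, hence P* = 26.
From the demand curve, Q* = 614 - 12(26) = 302.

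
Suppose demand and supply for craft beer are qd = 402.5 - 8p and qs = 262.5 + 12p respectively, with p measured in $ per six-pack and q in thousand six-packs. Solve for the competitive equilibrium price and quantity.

At equilibrium qd = qs, so 402.5 - 8p = 262.5 + 12p; collecting terms, 140 = 20p and p* = 7.
Substitute back: q* = 402.5 - 8(7) = 346.5.

p* = 7, q* = 346.5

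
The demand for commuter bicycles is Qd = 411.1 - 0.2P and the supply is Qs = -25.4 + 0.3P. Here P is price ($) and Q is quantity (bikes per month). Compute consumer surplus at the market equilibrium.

Consumer surplus = 139830.625

The market clears where 411.1 - 0.2P = -25.4 + 0.3P. Rearranging, 0.5P = 436.5, hence P* = 873.
Substitute back: Q* = 411.1 - 0.2(873) = 236.5.
Demand choke price (Qd = 0): P = 411.1/0.2 = 2055.5. Consumer surplus = ½ × (2055.5 - 873) × 236.5 = 139830.625.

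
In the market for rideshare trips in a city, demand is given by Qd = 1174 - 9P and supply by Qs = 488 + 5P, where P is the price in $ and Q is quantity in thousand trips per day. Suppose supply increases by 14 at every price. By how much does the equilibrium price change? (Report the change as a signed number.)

ΔP = -1

Set Qd = Qs: 1174 - 9P = 488 + 5P, so 686 = 14P and P* = 49.
Substitute back: Q* = 1174 - 9(49) = 733.
After the shift, supply is Qs = 502 + 5P.
Re-solving, 14P = 672 gives P = 48 and Q = 742.
ΔP = 48 - 49 = -1.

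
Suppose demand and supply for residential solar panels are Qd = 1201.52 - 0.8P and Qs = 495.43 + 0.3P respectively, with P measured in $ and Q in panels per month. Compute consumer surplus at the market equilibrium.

Consumer surplus = 295840

At equilibrium Qd = Qs, so 1201.52 - 0.8P = 495.43 + 0.3P; collecting terms, 706.09 = 1.1P and P* = 641.9.
Then Q* = 1201.52 - 0.8(641.9) = 688.
Demand choke price (Qd = 0): P = 1201.52/0.8 = 1501.9. Consumer surplus = ½ × (1501.9 - 641.9) × 688 = 295840.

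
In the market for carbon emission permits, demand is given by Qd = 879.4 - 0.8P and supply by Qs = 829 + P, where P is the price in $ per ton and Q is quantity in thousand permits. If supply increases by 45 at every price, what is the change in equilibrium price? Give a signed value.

At equilibrium Qd = Qs, so 879.4 - 0.8P = 829 + P; collecting terms, 50.4 = 1.8P and P* = 28.
From the demand curve, Q* = 879.4 - 0.8(28) = 857.
After the shift, supply is Qs = 874 + P.
New equilibrium: 5.4 = 1.8P, so P = 3 and Q = 877.
ΔP = 3 - 28 = -25.

ΔP = -25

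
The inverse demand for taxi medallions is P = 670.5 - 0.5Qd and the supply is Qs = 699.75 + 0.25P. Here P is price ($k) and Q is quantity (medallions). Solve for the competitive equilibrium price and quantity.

Inverting to quantity form: Qd = 1341 - 2P.
Equating demand and supply, 1341 - 2P = 699.75 + 0.25P gives 2.25P = 641.25, so P* = 285.
From the demand curve, Q* = 1341 - 2(285) = 771.

P* = 285, Q* = 771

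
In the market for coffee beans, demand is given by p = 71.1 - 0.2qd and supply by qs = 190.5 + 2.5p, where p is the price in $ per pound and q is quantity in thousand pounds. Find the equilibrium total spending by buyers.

In direct form, qd = 355.5 - 5p.
The market clears where 355.5 - 5p = 190.5 + 2.5p. Rearranging, 7.5p = 165, hence p* = 22.
Substitute back: q* = 355.5 - 5(22) = 245.5.
Total spending by buyers = p* × q* = 22 × 245.5 = 5401.

Total spending by buyers = 5401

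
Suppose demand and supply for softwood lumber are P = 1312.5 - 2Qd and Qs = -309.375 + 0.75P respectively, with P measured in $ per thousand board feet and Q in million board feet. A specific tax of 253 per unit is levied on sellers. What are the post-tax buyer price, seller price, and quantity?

Inverting to quantity form: Qd = 656.25 - 0.5P.
With a tax of 253 on sellers, they supply based on the net price P_s = P_b - 253, so Qs = -499.125 + 0.75P_b.
Market clearing requires 656.25 - 0.5P_b = -499.125 + 0.75P_b; hence 1155.375 = 1.25P_b and P_b = 924.3.
So P_s = 671.3 and the quantity traded is Q = 656.25 - 0.5(924.3) = 194.1.

P_b = 924.3, P_s = 671.3, Q = 194.1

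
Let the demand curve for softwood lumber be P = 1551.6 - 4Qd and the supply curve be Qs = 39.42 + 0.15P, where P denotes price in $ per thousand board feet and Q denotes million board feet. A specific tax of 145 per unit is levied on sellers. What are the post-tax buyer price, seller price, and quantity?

P_b = 925.575, P_s = 780.575, Q = 156.50625

Inverting to quantity form: Qd = 387.9 - 0.25P.
With a tax of 145 on sellers, they supply based on the net price P_s = P_b - 145, so Qs = 17.67 + 0.15P_b.
Equate demand and the shifted supply: 387.9 - 0.25P_b = 17.67 + 0.15P_b, giving 0.4P_b = 370.23, so P_b = 925.575.
Then P_s = 925.575 - 145 = 780.575 and Q = 387.9 - 0.25(925.575) = 156.50625.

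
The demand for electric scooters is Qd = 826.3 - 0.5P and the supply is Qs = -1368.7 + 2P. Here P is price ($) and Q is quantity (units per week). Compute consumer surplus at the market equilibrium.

Consumer surplus = 150001.29

Set Qd = Qs: 826.3 - 0.5P = -1368.7 + 2P, so 2195 = 2.5P and P* = 878.
From the demand curve, Q* = 826.3 - 0.5(878) = 387.3.
Demand choke price (Qd = 0): P = 826.3/0.5 = 1652.6. Consumer surplus = ½ × (1652.6 - 878) × 387.3 = 150001.29.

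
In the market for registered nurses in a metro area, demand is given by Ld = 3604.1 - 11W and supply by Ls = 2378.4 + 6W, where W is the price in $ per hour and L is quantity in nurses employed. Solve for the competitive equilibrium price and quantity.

Set Ld = Ls: 3604.1 - 11W = 2378.4 + 6W, so 1225.7 = 17W and W* = 72.1.
Substitute back: L* = 3604.1 - 11(72.1) = 2811.

W* = 72.1, L* = 2811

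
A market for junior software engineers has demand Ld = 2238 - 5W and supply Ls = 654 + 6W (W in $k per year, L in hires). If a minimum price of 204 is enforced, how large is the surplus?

Surplus = 660

Evaluating both curves at the floor price 204 gives Ld = 1218, Ls = 1878.
Surplus = Ls - Ld = 1878 - 1218 = 660.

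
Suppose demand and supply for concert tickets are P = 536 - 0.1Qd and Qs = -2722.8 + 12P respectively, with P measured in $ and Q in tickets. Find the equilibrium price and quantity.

P* = 367.4, Q* = 1686

In direct form, Qd = 5360 - 10P.
At equilibrium Qd = Qs, so 5360 - 10P = -2722.8 + 12P; collecting terms, 8082.8 = 22P and P* = 367.4.
Substitute back: Q* = 5360 - 10(367.4) = 1686.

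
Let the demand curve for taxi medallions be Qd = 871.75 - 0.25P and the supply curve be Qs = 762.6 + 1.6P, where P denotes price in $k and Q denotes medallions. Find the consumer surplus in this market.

Equating demand and supply, 871.75 - 0.25P = 762.6 + 1.6P gives 1.85P = 109.15, so P* = 59.
Substitute back: Q* = 871.75 - 0.25(59) = 857.
Demand choke price (Qd = 0): P = 871.75/0.25 = 3487. Consumer surplus = ½ × (3487 - 59) × 857 = 1468898.

Consumer surplus = 1468898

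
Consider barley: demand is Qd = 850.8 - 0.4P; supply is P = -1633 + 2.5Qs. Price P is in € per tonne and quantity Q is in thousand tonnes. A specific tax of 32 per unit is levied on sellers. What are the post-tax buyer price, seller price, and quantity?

P_b = 263, P_s = 231, Q = 745.6

Inverting to quantity form: Qs = 653.2 + 0.4P.
With a tax of 32 on sellers, they supply based on the net price P_s = P_b - 32, so Qs = 640.4 + 0.4P_b.
Market clearing requires 850.8 - 0.4P_b = 640.4 + 0.4P_b; hence 210.4 = 0.8P_b and P_b = 263.
Then P_s = 263 - 32 = 231 and Q = 850.8 - 0.4(263) = 745.6.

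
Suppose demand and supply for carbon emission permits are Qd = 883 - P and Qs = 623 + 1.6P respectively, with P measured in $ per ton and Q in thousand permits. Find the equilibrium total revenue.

Total revenue = 78300

At equilibrium Qd = Qs, so 883 - P = 623 + 1.6P; collecting terms, 260 = 2.6P and P* = 100.
From the demand curve, Q* = 883 - 100 = 783.
Total revenue = P* × Q* = 100 × 783 = 78300.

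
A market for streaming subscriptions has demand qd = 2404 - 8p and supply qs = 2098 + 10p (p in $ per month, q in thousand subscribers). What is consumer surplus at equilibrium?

At equilibrium qd = qs, so 2404 - 8p = 2098 + 10p; collecting terms, 306 = 18p and p* = 17.
Plugging p* into demand: q* = 2404 - 8(17) = 2268.
Demand choke price (qd = 0): p = 2404/8 = 300.5. Consumer surplus = ½ × (300.5 - 17) × 2268 = 321489.

Consumer surplus = 321489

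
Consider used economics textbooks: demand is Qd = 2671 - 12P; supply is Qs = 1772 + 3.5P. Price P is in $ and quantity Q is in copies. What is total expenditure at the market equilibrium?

Total expenditure = 114550

Equating demand and supply, 2671 - 12P = 1772 + 3.5P gives 15.5P = 899, so P* = 58.
From the demand curve, Q* = 2671 - 12(58) = 1975.
Total expenditure = P* × Q* = 58 × 1975 = 114550.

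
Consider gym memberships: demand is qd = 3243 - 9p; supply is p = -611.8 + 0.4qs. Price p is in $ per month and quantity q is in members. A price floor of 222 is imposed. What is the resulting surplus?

Surplus = 839.5

Solving each curve for q: qs = 1529.5 + 2.5p.
Evaluating both curves at the floor price 222 gives qd = 1245, qs = 2084.5.
Surplus = qs - qd = 2084.5 - 1245 = 839.5.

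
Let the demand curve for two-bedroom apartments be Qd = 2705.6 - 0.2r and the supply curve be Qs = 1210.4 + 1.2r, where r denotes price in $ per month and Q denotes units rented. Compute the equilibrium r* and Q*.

Set Qd = Qs: 2705.6 - 0.2r = 1210.4 + 1.2r, so 1495.2 = 1.4r and r* = 1068.
Plugging r* into demand: Q* = 2705.6 - 0.2(1068) = 2492.

r* = 1068, Q* = 2492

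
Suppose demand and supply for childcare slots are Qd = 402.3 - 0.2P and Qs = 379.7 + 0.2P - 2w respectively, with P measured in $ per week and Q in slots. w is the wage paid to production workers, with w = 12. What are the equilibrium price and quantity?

With w = 12, supply is Qs = 355.7 + 0.2P.
Equating demand and supply, 402.3 - 0.2P = 355.7 + 0.2P gives 0.4P = 46.6, so P* = 116.5.
From the demand curve, Q* = 402.3 - 0.2(116.5) = 379.

P* = 116.5, Q* = 379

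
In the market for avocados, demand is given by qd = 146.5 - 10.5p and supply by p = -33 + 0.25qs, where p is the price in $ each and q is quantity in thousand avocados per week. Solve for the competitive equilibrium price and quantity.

In direct form, qs = 132 + 4p.
Equating demand and supply, 146.5 - 10.5p = 132 + 4p gives 14.5p = 14.5, so p* = 1.
Substitute back: q* = 146.5 - 10.5(1) = 136.

p* = 1, q* = 136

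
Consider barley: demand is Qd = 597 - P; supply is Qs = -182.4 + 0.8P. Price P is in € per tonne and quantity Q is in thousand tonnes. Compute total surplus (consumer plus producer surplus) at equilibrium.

The market clears where 597 - P = -182.4 + 0.8P. Rearranging, 1.8P = 779.4, hence P* = 433.
Then Q* = 597 - 433 = 164.
Demand choke price = 597; supply choke price = 228. CS = ½(597 - 433)(164) = 13448; PS = ½(433 - 228)(164) = 16810. Total surplus = 30258.

Total surplus = 30258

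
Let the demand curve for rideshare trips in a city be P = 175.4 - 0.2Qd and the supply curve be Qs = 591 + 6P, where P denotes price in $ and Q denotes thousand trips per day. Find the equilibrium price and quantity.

P* = 26, Q* = 747

Solving each curve for Q: Qd = 877 - 5P.
Set Qd = Qs: 877 - 5P = 591 + 6P, so 286 = 11P and P* = 26.
Substitute back: Q* = 877 - 5(26) = 747.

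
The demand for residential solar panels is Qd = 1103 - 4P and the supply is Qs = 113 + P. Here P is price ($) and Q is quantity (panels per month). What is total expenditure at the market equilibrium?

At equilibrium Qd = Qs, so 1103 - 4P = 113 + P; collecting terms, 990 = 5P and P* = 198.
From the demand curve, Q* = 1103 - 4(198) = 311.
Total expenditure = P* × Q* = 198 × 311 = 61578.

Total expenditure = 61578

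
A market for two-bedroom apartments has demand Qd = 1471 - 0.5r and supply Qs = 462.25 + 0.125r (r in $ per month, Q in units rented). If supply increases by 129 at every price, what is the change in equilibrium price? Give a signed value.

Set Qd = Qs: 1471 - 0.5r = 462.25 + 0.125r, so 1008.75 = 0.625r and r* = 1614.
From the demand curve, Q* = 1471 - 0.5(1614) = 664.
After the shift, supply is Qs = 591.25 + 0.125r.
Re-solving, 0.625r = 879.75 gives r = 1407.6 and Q = 767.2.
Δr = 1407.6 - 1614 = -206.4.

Δr = -206.4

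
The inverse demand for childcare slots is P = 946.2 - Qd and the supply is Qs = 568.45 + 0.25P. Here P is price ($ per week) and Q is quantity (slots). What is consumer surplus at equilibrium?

Inverting to quantity form: Qd = 946.2 - P.
Set Qd = Qs: 946.2 - P = 568.45 + 0.25P, so 377.75 = 1.25P and P* = 302.2.
Substitute back: Q* = 946.2 - 302.2 = 644.
Demand choke price (Qd = 0): P = 946.2. Consumer surplus = ½ × (946.2 - 302.2) × 644 = 207368.

Consumer surplus = 207368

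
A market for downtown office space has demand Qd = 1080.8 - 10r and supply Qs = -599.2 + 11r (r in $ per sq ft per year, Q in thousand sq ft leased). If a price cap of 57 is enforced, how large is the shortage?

Shortage = 483

Evaluating both curves at the ceiling price 57 gives Qd = 510.8, Qs = 27.8.
Shortage = Qd - Qs = 510.8 - 27.8 = 483.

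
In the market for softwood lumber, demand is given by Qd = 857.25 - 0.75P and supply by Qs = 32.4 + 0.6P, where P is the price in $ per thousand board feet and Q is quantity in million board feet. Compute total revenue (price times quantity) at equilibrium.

Total revenue = 243789

Equating demand and supply, 857.25 - 0.75P = 32.4 + 0.6P gives 1.35P = 824.85, so P* = 611.
Plugging P* into demand: Q* = 857.25 - 0.75(611) = 399.
Total revenue = P* × Q* = 611 × 399 = 243789.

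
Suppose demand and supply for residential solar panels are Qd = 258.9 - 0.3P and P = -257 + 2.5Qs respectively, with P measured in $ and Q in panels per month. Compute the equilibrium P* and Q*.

Solving each curve for Q: Qs = 102.8 + 0.4P.
Equating demand and supply, 258.9 - 0.3P = 102.8 + 0.4P gives 0.7P = 156.1, so P* = 223.
Plugging P* into demand: Q* = 258.9 - 0.3(223) = 192.

P* = 223, Q* = 192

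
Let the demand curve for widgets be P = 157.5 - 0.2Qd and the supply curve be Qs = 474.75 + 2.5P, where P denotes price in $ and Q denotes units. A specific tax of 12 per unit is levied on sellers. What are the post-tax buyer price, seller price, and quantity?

Rewriting in direct form: Qd = 787.5 - 5P.
With a tax of 12 on sellers, they supply based on the net price P_s = P_b - 12, so Qs = 444.75 + 2.5P_b.
Market clearing requires 787.5 - 5P_b = 444.75 + 2.5P_b; hence 342.75 = 7.5P_b and P_b = 45.7.
So P_s = 33.7 and the quantity traded is Q = 787.5 - 5(45.7) = 559.

P_b = 45.7, P_s = 33.7, Q = 559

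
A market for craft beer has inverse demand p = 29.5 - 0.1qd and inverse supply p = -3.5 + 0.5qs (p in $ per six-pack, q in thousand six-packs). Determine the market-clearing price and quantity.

p* = 24, q* = 55

Inverting to quantity form: qd = 295 - 10p and qs = 7 + 2p.
Equating demand and supply, 295 - 10p = 7 + 2p gives 12p = 288, so p* = 24.
Plugging p* into demand: q* = 295 - 10(24) = 55.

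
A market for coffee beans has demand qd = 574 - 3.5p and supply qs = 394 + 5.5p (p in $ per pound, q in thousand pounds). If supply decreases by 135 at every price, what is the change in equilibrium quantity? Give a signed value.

Δq = -52.5

At equilibrium qd = qs, so 574 - 3.5p = 394 + 5.5p; collecting terms, 180 = 9p and p* = 20.
Substitute back: q* = 574 - 3.5(20) = 504.
After the shift, supply is qs = 259 + 5.5p.
New equilibrium: 315 = 9p, so p = 35 and q = 451.5.
Δq = 451.5 - 504 = -52.5.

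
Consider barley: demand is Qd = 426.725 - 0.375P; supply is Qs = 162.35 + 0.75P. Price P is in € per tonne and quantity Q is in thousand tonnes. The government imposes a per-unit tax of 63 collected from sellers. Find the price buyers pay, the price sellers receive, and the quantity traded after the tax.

P_b = 277, P_s = 214, Q = 322.85

Sellers keep P_s = P_b - 63 per unit, so supply in terms of the buyer price is Qs = 115.1 + 0.75P_b.
Equate demand and the shifted supply: 426.725 - 0.375P_b = 115.1 + 0.75P_b, giving 1.125P_b = 311.625, so P_b = 277.
Then P_s = 277 - 63 = 214 and Q = 426.725 - 0.375(277) = 322.85.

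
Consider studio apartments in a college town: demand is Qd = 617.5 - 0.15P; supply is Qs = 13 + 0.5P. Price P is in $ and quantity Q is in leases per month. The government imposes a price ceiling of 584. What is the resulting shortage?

With P fixed at 584, quantity demanded is 529.9 and quantity supplied is 305.
Shortage = Qd - Qs = 529.9 - 305 = 224.9.

Shortage = 224.9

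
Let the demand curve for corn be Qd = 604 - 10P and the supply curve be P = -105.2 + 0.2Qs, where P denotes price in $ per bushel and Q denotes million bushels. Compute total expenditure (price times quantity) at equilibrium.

Total expenditure = 2870.4

In direct form, Qs = 526 + 5P.
Set Qd = Qs: 604 - 10P = 526 + 5P, so 78 = 15P and P* = 5.2.
From the demand curve, Q* = 604 - 10(5.2) = 552.
Total expenditure = P* × Q* = 5.2 × 552 = 2870.4.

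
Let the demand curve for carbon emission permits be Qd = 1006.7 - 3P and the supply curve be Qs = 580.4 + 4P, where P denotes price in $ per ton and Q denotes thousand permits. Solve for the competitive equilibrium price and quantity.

P* = 60.9, Q* = 824

At equilibrium Qd = Qs, so 1006.7 - 3P = 580.4 + 4P; collecting terms, 426.3 = 7P and P* = 60.9.
From the demand curve, Q* = 1006.7 - 3(60.9) = 824.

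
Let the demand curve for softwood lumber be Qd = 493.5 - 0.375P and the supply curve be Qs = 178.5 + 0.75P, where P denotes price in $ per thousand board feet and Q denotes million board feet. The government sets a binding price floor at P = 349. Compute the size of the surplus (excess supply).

At P = 349: Qd = 362.625 and Qs = 440.25.
Surplus = Qs - Qd = 440.25 - 362.625 = 77.625.

Surplus = 77.625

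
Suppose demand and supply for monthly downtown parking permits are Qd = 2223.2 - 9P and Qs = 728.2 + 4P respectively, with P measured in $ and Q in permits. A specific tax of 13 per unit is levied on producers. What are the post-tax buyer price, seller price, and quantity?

P_b = 119, P_s = 106, Q = 1152.2

The tax drives a wedge P_b - P_s = 13. Substituting P_s = P_b - 13 into supply: Qs = 676.2 + 4P_b.
Market clearing requires 2223.2 - 9P_b = 676.2 + 4P_b; hence 1547 = 13P_b and P_b = 119.
So P_s = 106 and the quantity traded is Q = 2223.2 - 9(119) = 1152.2.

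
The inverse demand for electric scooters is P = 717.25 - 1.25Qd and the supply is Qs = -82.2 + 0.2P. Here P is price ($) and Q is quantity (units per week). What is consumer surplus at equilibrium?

Rewriting in direct form: Qd = 573.8 - 0.8P.
At equilibrium Qd = Qs, so 573.8 - 0.8P = -82.2 + 0.2P; collecting terms, 656 = P and P* = 656.
Substitute back: Q* = 573.8 - 0.8(656) = 49.
Demand choke price (Qd = 0): P = 573.8/0.8 = 717.25. Consumer surplus = ½ × (717.25 - 656) × 49 = 1500.625.

Consumer surplus = 1500.625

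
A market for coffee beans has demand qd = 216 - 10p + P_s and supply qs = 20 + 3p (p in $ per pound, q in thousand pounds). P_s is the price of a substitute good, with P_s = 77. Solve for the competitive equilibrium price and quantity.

With P_s = 77, demand is qd = 293 - 10p.
The market clears where 293 - 10p = 20 + 3p. Rearranging, 13p = 273, hence p* = 21.
Plugging p* into demand: q* = 293 - 10(21) = 83.

p* = 21, q* = 83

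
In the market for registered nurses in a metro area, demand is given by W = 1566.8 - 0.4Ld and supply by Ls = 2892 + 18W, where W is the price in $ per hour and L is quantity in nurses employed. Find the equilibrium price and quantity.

W* = 50, L* = 3792

Solving each curve for L: Ld = 3917 - 2.5W.
Set Ld = Ls: 3917 - 2.5W = 2892 + 18W, so 1025 = 20.5W and W* = 50.
Substitute back: L* = 3917 - 2.5(50) = 3792.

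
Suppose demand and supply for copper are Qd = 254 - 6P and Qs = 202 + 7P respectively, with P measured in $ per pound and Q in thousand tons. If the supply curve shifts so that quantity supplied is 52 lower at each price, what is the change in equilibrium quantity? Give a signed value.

At equilibrium Qd = Qs, so 254 - 6P = 202 + 7P; collecting terms, 52 = 13P and P* = 4.
Then Q* = 254 - 6(4) = 230.
After the shift, supply is Qs = 150 + 7P.
New equilibrium: 104 = 13P, so P = 8 and Q = 206.
ΔQ = 206 - 230 = -24.

ΔQ = -24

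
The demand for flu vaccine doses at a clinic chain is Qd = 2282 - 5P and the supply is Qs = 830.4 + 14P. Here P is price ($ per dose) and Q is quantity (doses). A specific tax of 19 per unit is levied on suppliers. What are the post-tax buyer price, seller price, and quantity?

With a tax of 19 on suppliers, they supply based on the net price P_s = P_b - 19, so Qs = 564.4 + 14P_b.
Equate demand and the shifted supply: 2282 - 5P_b = 564.4 + 14P_b, giving 19P_b = 1717.6, so P_b = 90.4.
Then P_s = 90.4 - 19 = 71.4 and Q = 2282 - 5(90.4) = 1830.

P_b = 90.4, P_s = 71.4, Q = 1830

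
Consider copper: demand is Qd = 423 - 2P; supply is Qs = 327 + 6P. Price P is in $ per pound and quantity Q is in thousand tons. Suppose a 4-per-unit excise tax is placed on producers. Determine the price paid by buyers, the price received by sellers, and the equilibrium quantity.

P_b = 15, P_s = 11, Q = 393

With a tax of 4 on producers, they supply based on the net price P_s = P_b - 4, so Qs = 303 + 6P_b.
Market clearing requires 423 - 2P_b = 303 + 6P_b; hence 120 = 8P_b and P_b = 15.
So P_s = 11 and the quantity traded is Q = 423 - 2(15) = 393.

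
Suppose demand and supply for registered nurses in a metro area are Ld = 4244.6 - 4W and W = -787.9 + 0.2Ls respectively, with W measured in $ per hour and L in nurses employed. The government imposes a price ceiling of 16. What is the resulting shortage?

Shortage = 161.1

In direct form, Ls = 3939.5 + 5W.
Evaluating both curves at the ceiling price 16 gives Ld = 4180.6, Ls = 4019.5.
Shortage = Ld - Ls = 4180.6 - 4019.5 = 161.1.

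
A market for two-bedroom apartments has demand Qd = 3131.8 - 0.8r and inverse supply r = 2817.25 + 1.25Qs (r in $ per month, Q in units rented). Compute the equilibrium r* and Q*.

r* = 3366, Q* = 439

In direct form, Qs = -2253.8 + 0.8r.
Set Qd = Qs: 3131.8 - 0.8r = -2253.8 + 0.8r, so 5385.6 = 1.6r and r* = 3366.
Then Q* = 3131.8 - 0.8(3366) = 439.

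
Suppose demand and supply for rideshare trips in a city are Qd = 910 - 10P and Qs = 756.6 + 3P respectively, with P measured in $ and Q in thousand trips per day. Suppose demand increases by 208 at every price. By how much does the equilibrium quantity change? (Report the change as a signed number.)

At equilibrium Qd = Qs, so 910 - 10P = 756.6 + 3P; collecting terms, 153.4 = 13P and P* = 11.8.
From the demand curve, Q* = 910 - 10(11.8) = 792.
After the shift, demand is Qd = 1118 - 10P.
The new intersection has 361.4 = 13P, i.e. P = 27.8, Q = 840.
ΔQ = 840 - 792 = 48.

ΔQ = 48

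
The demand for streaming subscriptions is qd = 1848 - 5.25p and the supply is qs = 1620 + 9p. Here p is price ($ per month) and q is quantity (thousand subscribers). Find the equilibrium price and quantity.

At equilibrium qd = qs, so 1848 - 5.25p = 1620 + 9p; collecting terms, 228 = 14.25p and p* = 16.
Plugging p* into demand: q* = 1848 - 5.25(16) = 1764.

p* = 16, q* = 1764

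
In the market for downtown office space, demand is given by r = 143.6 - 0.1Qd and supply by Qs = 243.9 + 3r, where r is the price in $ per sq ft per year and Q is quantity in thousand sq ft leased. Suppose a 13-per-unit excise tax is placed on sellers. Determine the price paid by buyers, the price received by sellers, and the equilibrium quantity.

r_b = 94.7, r_s = 81.7, Q = 489

Rewriting in direct form: Qd = 1436 - 10r.
Sellers keep r_s = r_b - 13 per unit, so supply in terms of the buyer price is Qs = 204.9 + 3r_b.
Equate demand and the shifted supply: 1436 - 10r_b = 204.9 + 3r_b, giving 13r_b = 1231.1, so r_b = 94.7.
Then r_s = 94.7 - 13 = 81.7 and Q = 1436 - 10(94.7) = 489.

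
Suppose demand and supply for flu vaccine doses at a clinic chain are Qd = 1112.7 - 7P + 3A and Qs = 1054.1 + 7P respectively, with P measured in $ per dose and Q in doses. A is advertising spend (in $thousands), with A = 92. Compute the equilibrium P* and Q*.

P* = 23.9, Q* = 1221.4

With A = 92, demand is Qd = 1388.7 - 7P.
Set Qd = Qs: 1388.7 - 7P = 1054.1 + 7P, so 334.6 = 14P and P* = 23.9.
From the demand curve, Q* = 1388.7 - 7(23.9) = 1221.4.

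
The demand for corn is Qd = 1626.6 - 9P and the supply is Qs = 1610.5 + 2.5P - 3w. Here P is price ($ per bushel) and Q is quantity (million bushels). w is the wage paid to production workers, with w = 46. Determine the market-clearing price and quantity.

P* = 13.4, Q* = 1506

With w = 46, supply is Qs = 1472.5 + 2.5P.
The market clears where 1626.6 - 9P = 1472.5 + 2.5P. Rearranging, 11.5P = 154.1, hence P* = 13.4.
Substitute back: Q* = 1626.6 - 9(13.4) = 1506.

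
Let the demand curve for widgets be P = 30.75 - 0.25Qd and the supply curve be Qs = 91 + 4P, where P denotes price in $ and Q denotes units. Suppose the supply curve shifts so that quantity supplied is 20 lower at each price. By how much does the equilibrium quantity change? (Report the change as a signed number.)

ΔQ = -10

Rewriting in direct form: Qd = 123 - 4P.
Equating demand and supply, 123 - 4P = 91 + 4P gives 8P = 32, so P* = 4.
Then Q* = 123 - 4(4) = 107.
After the shift, supply is Qs = 71 + 4P.
The new intersection has 52 = 8P, i.e. P = 6.5, Q = 97.
ΔQ = 97 - 107 = -10.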